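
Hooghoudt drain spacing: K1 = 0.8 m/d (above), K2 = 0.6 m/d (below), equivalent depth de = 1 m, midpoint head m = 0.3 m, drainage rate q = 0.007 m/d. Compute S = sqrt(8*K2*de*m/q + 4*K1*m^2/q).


S^2 = 8*K2*de*m/q + 4*K1*m^2/q
S^2 = 8*0.6*1*0.3/0.007 + 4*0.8*0.3^2/0.007
S = sqrt(246.8571)

15.7117 m


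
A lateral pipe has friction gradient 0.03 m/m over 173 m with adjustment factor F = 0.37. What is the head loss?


hf = J * L * F = 0.03 * 173 * 0.37 = 1.9203 m

1.9203 m


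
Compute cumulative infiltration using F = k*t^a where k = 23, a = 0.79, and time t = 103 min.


F = k * t^a = 23 * 103^0.79
F = 23 * 38.917184

895.0952 mm


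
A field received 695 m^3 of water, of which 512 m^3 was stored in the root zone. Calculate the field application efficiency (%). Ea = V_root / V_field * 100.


Ea = V_root / V_field * 100 = 512 / 695 * 100 = 73.6691%

73.6691 %


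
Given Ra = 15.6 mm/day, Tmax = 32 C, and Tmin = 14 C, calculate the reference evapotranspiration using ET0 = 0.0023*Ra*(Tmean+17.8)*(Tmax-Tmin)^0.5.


Tmean = (Tmax + Tmin)/2 = (32 + 14)/2 = 23.0
ET0 = 0.0023 * 15.6 * (23.0 + 17.8) * sqrt(32 - 14)
ET0 = 0.0023 * 15.6 * 40.8 * 4.242641

6.2108 mm/day


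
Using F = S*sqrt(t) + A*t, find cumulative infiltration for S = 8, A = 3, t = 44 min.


F = S*sqrt(t) + A*t
F = 8*sqrt(44) + 3*44
F = 8*6.633250 + 132

185.0660 mm


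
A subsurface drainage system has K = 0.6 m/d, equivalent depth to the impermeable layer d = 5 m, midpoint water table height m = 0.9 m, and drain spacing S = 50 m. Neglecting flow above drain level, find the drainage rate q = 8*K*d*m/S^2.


q = 8*K*d*m/S^2
q = 8*0.6*5*0.9/50^2
q = 21.6000 / 2500

0.0086 m/d


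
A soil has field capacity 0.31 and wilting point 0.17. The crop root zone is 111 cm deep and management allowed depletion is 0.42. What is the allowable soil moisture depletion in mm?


SMD = (FC - PWP) * d * MAD * 10
SMD = (0.31 - 0.17) * 111 * 0.42 * 10
SMD = 0.1400 * 111 * 0.42 * 10

65.2680 mm


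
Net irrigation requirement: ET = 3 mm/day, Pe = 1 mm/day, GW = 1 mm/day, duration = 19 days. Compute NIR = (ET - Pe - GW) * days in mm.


Daily deficit = ET - Pe - GW = 3 - 1 - 1 = 1 mm/day
NIR = 1 * 19 = 19 mm

19.0000 mm


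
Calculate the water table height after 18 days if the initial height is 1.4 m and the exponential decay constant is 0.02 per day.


m = m0 * exp(-k*t)
m = 1.4 * exp(-0.02 * 18)
m = 1.4 * exp(-0.3600)

0.9767 m


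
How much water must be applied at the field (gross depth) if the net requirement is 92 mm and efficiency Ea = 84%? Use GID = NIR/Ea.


Ea = 84% = 0.84
GID = NIR / Ea = 92 / 0.84 = 109.5238 mm

109.5238 mm


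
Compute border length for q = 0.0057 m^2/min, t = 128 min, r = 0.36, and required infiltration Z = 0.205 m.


L = q*t/((1+r)*Z)
L = 0.0057*128/((1+0.36)*0.205)
L = 0.7296/0.2788

2.6169 m


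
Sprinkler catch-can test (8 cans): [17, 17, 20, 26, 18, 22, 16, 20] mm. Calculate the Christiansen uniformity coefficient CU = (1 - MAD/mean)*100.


mean = 19.500000 mm
MAD = 2.500000 mm
CU = (1 - 2.500000/19.500000)*100

87.1795 %


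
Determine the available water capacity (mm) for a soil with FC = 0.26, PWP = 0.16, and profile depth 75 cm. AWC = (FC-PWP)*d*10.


AWC = (FC - PWP) * d * 10
AWC = (0.26 - 0.16) * 75 * 10
AWC = 0.1000 * 75 * 10

75.0000 mm


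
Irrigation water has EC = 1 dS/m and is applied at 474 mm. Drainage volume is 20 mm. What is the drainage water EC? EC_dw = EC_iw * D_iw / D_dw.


EC_dw = EC_iw * D_iw / D_dw
EC_dw = 1 * 474 / 20
EC_dw = 474 / 20

23.7000 dS/m


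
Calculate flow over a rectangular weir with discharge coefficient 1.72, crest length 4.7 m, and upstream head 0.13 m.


Q = C * L * H^(3/2) = 1.72 * 4.7 * 0.13^1.5 = 1.72 * 4.7 * 0.046872

0.3789 m^3/s


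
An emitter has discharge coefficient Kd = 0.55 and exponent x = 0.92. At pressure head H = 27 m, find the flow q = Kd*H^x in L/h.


q = Kd * H^x = 0.55 * 27^0.92 = 0.55 * 20.742193

11.4082 L/h


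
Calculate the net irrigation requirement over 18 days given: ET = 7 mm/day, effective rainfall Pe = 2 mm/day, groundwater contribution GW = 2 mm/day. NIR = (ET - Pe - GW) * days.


Daily deficit = ET - Pe - GW = 7 - 2 - 2 = 3 mm/day
NIR = 3 * 18 = 54 mm

54.0000 mm


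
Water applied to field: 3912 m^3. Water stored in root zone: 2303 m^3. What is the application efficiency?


Ea = V_root / V_field * 100 = 2303 / 3912 * 100 = 58.8701%

58.8701 %


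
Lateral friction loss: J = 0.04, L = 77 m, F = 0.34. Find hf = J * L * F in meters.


hf = J * L * F = 0.04 * 77 * 0.34 = 1.0472 m

1.0472 m


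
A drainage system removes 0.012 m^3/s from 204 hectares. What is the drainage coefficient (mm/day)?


DC = Q * 86400 / (A * 10000) * 1000
DC = 0.012 * 86400 / (204 * 10000) * 1000
DC = 1036800.0000 / 2040000

0.5082 mm/day


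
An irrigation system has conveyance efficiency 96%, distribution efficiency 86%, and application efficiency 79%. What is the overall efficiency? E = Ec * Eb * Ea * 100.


Ec = 0.96, Eb = 0.86, Ea = 0.79
E = 0.96 * 0.86 * 0.79 * 100 = 65.2224%

65.2224 %


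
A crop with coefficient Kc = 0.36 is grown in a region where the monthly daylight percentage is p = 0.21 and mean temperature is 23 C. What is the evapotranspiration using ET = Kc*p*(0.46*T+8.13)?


ET = Kc * p * (0.46*T + 8.13)
ET = 0.36 * 0.21 * (0.46*23 + 8.13)
ET = 0.36 * 0.21 * 18.7100

1.4145 mm/day


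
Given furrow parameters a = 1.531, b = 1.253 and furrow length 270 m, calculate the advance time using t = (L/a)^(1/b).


t = (L/a)^(1/b)
t = (270/1.531)^(1/1.253)
t = 176.355323^(1/1.253)

62.0595 min


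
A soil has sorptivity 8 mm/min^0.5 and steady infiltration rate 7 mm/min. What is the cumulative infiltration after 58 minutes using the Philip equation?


F = S*sqrt(t) + A*t
F = 8*sqrt(58) + 7*58
F = 8*7.615773 + 406

466.9262 mm


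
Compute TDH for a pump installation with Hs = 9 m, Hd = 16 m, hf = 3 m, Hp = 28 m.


TDH = Hs + Hd + hf + Hp = 9 + 16 + 3 + 28 = 56

56 m


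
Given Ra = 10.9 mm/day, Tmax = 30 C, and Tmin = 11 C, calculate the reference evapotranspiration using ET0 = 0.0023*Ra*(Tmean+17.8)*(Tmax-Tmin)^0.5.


Tmean = (Tmax + Tmin)/2 = (30 + 11)/2 = 20.5
ET0 = 0.0023 * 10.9 * (20.5 + 17.8) * sqrt(30 - 11)
ET0 = 0.0023 * 10.9 * 38.3 * 4.358899

4.1853 mm/day


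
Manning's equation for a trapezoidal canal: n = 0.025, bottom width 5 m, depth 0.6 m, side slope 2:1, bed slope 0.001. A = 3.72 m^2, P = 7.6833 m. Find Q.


R = A/P = 3.72/7.6833 = 0.484167
Q = (1/0.025) * 3.72 * 0.484167^(2/3) * 0.001^0.5

2.9013 m^3/s


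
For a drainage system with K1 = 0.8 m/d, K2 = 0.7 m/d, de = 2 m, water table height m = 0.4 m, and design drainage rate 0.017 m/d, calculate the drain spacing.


S^2 = 8*K2*de*m/q + 4*K1*m^2/q
S^2 = 8*0.7*2*0.4/0.017 + 4*0.8*0.4^2/0.017
S = sqrt(293.6471)

17.1361 m


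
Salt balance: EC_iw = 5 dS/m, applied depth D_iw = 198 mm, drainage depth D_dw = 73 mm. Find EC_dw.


EC_dw = EC_iw * D_iw / D_dw
EC_dw = 5 * 198 / 73
EC_dw = 990 / 73

13.5616 dS/m


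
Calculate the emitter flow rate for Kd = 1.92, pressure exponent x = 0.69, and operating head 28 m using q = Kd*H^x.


q = Kd * H^x = 1.92 * 28^0.69 = 1.92 * 9.966417

19.1355 L/h


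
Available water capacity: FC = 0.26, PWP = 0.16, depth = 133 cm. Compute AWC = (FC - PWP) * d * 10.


AWC = (FC - PWP) * d * 10
AWC = (0.26 - 0.16) * 133 * 10
AWC = 0.1000 * 133 * 10

133.0000 mm


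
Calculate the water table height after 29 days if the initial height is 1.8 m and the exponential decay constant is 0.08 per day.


m = m0 * exp(-k*t)
m = 1.8 * exp(-0.08 * 29)
m = 1.8 * exp(-2.3200)

0.1769 m


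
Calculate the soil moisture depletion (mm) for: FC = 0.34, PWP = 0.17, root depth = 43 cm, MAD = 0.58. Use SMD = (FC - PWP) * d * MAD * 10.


SMD = (FC - PWP) * d * MAD * 10
SMD = (0.34 - 0.17) * 43 * 0.58 * 10
SMD = 0.1700 * 43 * 0.58 * 10

42.3980 mm


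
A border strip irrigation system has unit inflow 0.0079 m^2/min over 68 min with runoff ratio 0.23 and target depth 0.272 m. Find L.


L = q*t/((1+r)*Z)
L = 0.0079*68/((1+0.23)*0.272)
L = 0.5372/0.33456

1.6057 m


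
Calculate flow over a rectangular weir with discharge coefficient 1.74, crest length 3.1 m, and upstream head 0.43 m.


Q = C * L * H^(3/2) = 1.74 * 3.1 * 0.43^1.5 = 1.74 * 3.1 * 0.281970

1.5209 m^3/s


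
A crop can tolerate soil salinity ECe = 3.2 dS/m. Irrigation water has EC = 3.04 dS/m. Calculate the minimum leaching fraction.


LR = ECiw / (5*ECe - ECiw)
LR = 3.04 / (5*3.2 - 3.04)
LR = 3.04 / 12.9600

0.2346


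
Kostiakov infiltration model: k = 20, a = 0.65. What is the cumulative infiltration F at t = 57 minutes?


F = k * t^a = 20 * 57^0.65
F = 20 * 13.845819

276.9164 mm


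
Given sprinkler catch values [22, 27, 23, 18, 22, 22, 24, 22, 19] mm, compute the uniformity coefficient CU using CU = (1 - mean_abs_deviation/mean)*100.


mean = 22.111111 mm
MAD = 1.703704 mm
CU = (1 - 1.703704/22.111111)*100

92.2948 %


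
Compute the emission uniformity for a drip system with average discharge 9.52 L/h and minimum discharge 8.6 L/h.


EU = (q_min/q_avg)*100 = (8.6/9.52)*100 = 90.3361%

90.3361 %


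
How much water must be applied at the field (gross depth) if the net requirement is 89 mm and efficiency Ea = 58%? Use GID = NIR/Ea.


Ea = 58% = 0.58
GID = NIR / Ea = 89 / 0.58 = 153.4483 mm

153.4483 mm


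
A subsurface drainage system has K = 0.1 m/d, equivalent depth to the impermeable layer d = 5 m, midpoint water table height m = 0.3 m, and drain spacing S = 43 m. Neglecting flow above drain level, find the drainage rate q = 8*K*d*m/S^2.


q = 8*K*d*m/S^2
q = 8*0.1*5*0.3/43^2
q = 1.2000 / 1849

6.4900e-04 m/d


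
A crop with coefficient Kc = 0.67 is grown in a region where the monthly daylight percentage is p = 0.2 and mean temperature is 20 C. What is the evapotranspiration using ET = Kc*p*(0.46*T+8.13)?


ET = Kc * p * (0.46*T + 8.13)
ET = 0.67 * 0.2 * (0.46*20 + 8.13)
ET = 0.67 * 0.2 * 17.3300

2.3222 mm/day


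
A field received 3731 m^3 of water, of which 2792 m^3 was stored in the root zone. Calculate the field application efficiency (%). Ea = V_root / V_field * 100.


Ea = V_root / V_field * 100 = 2792 / 3731 * 100 = 74.8325%

74.8325 %


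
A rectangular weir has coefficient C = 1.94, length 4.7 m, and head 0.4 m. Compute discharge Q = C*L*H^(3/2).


Q = C * L * H^(3/2) = 1.94 * 4.7 * 0.4^1.5 = 1.94 * 4.7 * 0.252982

2.3067 m^3/s


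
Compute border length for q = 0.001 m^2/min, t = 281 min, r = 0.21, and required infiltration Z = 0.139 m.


L = q*t/((1+r)*Z)
L = 0.001*281/((1+0.21)*0.139)
L = 0.281/0.16819

1.6707 m


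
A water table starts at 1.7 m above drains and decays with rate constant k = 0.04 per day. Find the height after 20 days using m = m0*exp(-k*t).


m = m0 * exp(-k*t)
m = 1.7 * exp(-0.04 * 20)
m = 1.7 * exp(-0.8000)

0.7639 m


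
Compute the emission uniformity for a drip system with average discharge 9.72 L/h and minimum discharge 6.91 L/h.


EU = (q_min/q_avg)*100 = (6.91/9.72)*100 = 71.0905%

71.0905 %


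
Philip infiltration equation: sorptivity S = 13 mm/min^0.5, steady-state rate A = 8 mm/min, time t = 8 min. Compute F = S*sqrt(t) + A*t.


F = S*sqrt(t) + A*t
F = 13*sqrt(8) + 8*8
F = 13*2.828427 + 64

100.7696 mm


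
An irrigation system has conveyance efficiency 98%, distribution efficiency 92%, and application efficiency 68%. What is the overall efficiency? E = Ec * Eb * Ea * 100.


Ec = 0.98, Eb = 0.92, Ea = 0.68
E = 0.98 * 0.92 * 0.68 * 100 = 61.3088%

61.3088 %


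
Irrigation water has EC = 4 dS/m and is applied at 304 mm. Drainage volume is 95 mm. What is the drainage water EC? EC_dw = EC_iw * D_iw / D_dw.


EC_dw = EC_iw * D_iw / D_dw
EC_dw = 4 * 304 / 95
EC_dw = 1216 / 95

12.8000 dS/m


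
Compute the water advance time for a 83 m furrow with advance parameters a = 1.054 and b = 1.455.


t = (L/a)^(1/b)
t = (83/1.054)^(1/1.455)
t = 78.747628^(1/1.455)

20.1028 min


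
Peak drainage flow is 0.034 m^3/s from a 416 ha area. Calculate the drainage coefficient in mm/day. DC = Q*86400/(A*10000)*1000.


DC = Q * 86400 / (A * 10000) * 1000
DC = 0.034 * 86400 / (416 * 10000) * 1000
DC = 2937600.0000 / 4160000

0.7062 mm/day


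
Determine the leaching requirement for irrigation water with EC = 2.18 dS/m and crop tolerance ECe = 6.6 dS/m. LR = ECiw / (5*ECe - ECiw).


LR = ECiw / (5*ECe - ECiw)
LR = 2.18 / (5*6.6 - 2.18)
LR = 2.18 / 30.8200

0.0707


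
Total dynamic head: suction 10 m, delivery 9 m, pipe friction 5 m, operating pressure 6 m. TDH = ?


TDH = Hs + Hd + hf + Hp = 10 + 9 + 5 + 6 = 30

30 m


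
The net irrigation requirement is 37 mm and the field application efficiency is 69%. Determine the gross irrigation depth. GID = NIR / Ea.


Ea = 69% = 0.69
GID = NIR / Ea = 37 / 0.69 = 53.6232 mm

53.6232 mm


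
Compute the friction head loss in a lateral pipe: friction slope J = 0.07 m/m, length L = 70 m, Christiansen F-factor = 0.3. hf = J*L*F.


hf = J * L * F = 0.07 * 70 * 0.3 = 1.4700 m

1.4700 m


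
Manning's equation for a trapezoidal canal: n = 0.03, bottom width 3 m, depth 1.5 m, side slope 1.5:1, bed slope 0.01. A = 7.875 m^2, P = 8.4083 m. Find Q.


R = A/P = 7.875/8.4083 = 0.936575
Q = (1/0.03) * 7.875 * 0.936575^(2/3) * 0.01^0.5

25.1280 m^3/s


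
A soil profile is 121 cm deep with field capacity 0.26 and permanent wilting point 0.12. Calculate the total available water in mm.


AWC = (FC - PWP) * d * 10
AWC = (0.26 - 0.12) * 121 * 10
AWC = 0.1400 * 121 * 10

169.4000 mm


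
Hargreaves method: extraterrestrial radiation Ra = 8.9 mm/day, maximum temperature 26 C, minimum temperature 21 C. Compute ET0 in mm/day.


Tmean = (Tmax + Tmin)/2 = (26 + 21)/2 = 23.5
ET0 = 0.0023 * 8.9 * (23.5 + 17.8) * sqrt(26 - 21)
ET0 = 0.0023 * 8.9 * 41.3 * 2.236068

1.8904 mm/day


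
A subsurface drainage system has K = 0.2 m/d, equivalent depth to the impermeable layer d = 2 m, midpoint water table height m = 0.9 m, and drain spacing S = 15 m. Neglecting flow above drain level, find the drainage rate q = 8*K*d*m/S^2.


q = 8*K*d*m/S^2
q = 8*0.2*2*0.9/15^2
q = 2.8800 / 225

0.0128 m/d


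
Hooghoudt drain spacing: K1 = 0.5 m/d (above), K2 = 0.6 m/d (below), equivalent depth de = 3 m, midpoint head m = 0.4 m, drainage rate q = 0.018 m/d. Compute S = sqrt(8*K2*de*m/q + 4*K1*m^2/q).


S^2 = 8*K2*de*m/q + 4*K1*m^2/q
S^2 = 8*0.6*3*0.4/0.018 + 4*0.5*0.4^2/0.018
S = sqrt(337.7778)

18.3787 m


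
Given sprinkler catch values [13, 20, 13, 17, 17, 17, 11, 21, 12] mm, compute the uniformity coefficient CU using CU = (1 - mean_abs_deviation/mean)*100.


mean = 15.666667 mm
MAD = 3.037037 mm
CU = (1 - 3.037037/15.666667)*100

80.6147 %


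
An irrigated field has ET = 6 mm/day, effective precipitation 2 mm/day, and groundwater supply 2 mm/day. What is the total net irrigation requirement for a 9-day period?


Daily deficit = ET - Pe - GW = 6 - 2 - 2 = 2 mm/day
NIR = 2 * 9 = 18 mm

18.0000 mm


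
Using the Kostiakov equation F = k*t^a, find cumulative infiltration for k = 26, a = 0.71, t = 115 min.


F = k * t^a = 26 * 115^0.71
F = 26 * 29.046611

755.2119 mm


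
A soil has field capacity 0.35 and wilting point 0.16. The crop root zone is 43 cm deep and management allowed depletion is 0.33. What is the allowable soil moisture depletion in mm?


SMD = (FC - PWP) * d * MAD * 10
SMD = (0.35 - 0.16) * 43 * 0.33 * 10
SMD = 0.1900 * 43 * 0.33 * 10

26.9610 mm


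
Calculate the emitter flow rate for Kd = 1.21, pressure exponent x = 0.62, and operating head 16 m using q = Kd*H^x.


q = Kd * H^x = 1.21 * 16^0.62 = 1.21 * 5.578975

6.7506 L/h


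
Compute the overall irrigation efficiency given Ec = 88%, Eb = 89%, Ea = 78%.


Ec = 0.88, Eb = 0.89, Ea = 0.78
E = 0.88 * 0.89 * 0.78 * 100 = 61.0896%

61.0896 %


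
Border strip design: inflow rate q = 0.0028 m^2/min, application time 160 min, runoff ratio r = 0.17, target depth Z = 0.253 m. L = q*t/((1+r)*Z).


L = q*t/((1+r)*Z)
L = 0.0028*160/((1+0.17)*0.253)
L = 0.448/0.29601

1.5135 m


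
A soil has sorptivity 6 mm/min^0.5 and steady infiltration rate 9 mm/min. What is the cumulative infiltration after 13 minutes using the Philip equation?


F = S*sqrt(t) + A*t
F = 6*sqrt(13) + 9*13
F = 6*3.605551 + 117

138.6333 mm


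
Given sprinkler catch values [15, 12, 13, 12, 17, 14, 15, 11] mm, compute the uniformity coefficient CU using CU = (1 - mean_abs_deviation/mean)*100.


mean = 13.625000 mm
MAD = 1.625000 mm
CU = (1 - 1.625000/13.625000)*100

88.0734 %


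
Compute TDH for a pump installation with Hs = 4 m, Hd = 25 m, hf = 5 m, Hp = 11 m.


TDH = Hs + Hd + hf + Hp = 4 + 25 + 5 + 11 = 45

45 m


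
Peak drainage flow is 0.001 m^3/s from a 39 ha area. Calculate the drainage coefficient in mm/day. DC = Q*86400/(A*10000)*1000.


DC = Q * 86400 / (A * 10000) * 1000
DC = 0.001 * 86400 / (39 * 10000) * 1000
DC = 86400.0000 / 390000

0.2215 mm/day


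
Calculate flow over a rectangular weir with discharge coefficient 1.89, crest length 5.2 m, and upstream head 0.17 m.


Q = C * L * H^(3/2) = 1.89 * 5.2 * 0.17^1.5 = 1.89 * 5.2 * 0.070093

0.6889 m^3/s


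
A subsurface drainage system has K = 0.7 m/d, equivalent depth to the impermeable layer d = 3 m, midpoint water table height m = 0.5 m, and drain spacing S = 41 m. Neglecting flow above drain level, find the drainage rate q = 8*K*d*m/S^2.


q = 8*K*d*m/S^2
q = 8*0.7*3*0.5/41^2
q = 8.4000 / 1681

0.0050 m/d


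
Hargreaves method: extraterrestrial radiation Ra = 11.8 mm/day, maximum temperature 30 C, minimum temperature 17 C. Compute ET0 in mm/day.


Tmean = (Tmax + Tmin)/2 = (30 + 17)/2 = 23.5
ET0 = 0.0023 * 11.8 * (23.5 + 17.8) * sqrt(30 - 17)
ET0 = 0.0023 * 11.8 * 41.3 * 3.605551

4.0414 mm/day


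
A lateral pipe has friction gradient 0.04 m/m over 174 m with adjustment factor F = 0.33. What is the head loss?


hf = J * L * F = 0.04 * 174 * 0.33 = 2.2968 m

2.2968 m


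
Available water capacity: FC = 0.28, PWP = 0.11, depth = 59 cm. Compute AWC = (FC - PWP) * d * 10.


AWC = (FC - PWP) * d * 10
AWC = (0.28 - 0.11) * 59 * 10
AWC = 0.1700 * 59 * 10

100.3000 mm


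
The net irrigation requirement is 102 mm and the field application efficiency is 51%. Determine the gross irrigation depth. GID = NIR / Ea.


Ea = 51% = 0.51
GID = NIR / Ea = 102 / 0.51 = 200.0000 mm

200.0000 mm


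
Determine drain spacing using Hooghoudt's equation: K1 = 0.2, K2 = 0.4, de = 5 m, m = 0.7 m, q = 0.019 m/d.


S^2 = 8*K2*de*m/q + 4*K1*m^2/q
S^2 = 8*0.4*5*0.7/0.019 + 4*0.2*0.7^2/0.019
S = sqrt(610.1053)

24.7003 m


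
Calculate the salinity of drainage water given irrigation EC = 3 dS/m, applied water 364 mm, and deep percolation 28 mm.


EC_dw = EC_iw * D_iw / D_dw
EC_dw = 3 * 364 / 28
EC_dw = 1092 / 28

39.0000 dS/m


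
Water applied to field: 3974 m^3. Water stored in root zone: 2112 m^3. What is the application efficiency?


Ea = V_root / V_field * 100 = 2112 / 3974 * 100 = 53.1454%

53.1454 %


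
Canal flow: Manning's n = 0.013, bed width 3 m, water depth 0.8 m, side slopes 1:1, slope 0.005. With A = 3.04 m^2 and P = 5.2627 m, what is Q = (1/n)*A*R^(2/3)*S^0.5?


R = A/P = 3.04/5.2627 = 0.577650
Q = (1/0.013) * 3.04 * 0.577650^(2/3) * 0.005^0.5

11.4690 m^3/s


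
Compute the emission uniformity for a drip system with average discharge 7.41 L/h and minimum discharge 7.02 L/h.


EU = (q_min/q_avg)*100 = (7.02/7.41)*100 = 94.7368%

94.7368 %


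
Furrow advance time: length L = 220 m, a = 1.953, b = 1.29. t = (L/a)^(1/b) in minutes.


t = (L/a)^(1/b)
t = (220/1.953)^(1/1.29)
t = 112.647209^(1/1.29)

38.9476 min


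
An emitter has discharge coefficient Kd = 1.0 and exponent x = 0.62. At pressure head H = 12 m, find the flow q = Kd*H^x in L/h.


q = Kd * H^x = 1.0 * 12^0.62 = 1.0 * 4.667586

4.6676 L/h


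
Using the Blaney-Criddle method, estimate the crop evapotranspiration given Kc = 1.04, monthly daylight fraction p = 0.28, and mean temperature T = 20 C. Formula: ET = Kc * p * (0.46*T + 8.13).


ET = Kc * p * (0.46*T + 8.13)
ET = 1.04 * 0.28 * (0.46*20 + 8.13)
ET = 1.04 * 0.28 * 17.3300

5.0465 mm/day


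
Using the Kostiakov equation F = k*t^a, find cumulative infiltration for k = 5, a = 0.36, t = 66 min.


F = k * t^a = 5 * 66^0.36
F = 5 * 4.518932

22.5947 mm


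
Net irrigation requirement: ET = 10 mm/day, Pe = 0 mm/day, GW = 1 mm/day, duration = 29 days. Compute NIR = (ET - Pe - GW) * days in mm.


Daily deficit = ET - Pe - GW = 10 - 0 - 1 = 9 mm/day
NIR = 9 * 29 = 261 mm

261.0000 mm


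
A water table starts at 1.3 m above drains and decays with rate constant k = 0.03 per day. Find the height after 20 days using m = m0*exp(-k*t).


m = m0 * exp(-k*t)
m = 1.3 * exp(-0.03 * 20)
m = 1.3 * exp(-0.6000)

0.7135 m


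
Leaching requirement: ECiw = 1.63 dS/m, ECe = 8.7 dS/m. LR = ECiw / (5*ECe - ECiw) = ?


LR = ECiw / (5*ECe - ECiw)
LR = 1.63 / (5*8.7 - 1.63)
LR = 1.63 / 41.8700

0.0389


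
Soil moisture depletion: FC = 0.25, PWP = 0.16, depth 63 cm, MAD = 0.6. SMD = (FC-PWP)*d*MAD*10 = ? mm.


SMD = (FC - PWP) * d * MAD * 10
SMD = (0.25 - 0.16) * 63 * 0.6 * 10
SMD = 0.0900 * 63 * 0.6 * 10

34.0200 mm


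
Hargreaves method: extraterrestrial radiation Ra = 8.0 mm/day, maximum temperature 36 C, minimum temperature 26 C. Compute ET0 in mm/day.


Tmean = (Tmax + Tmin)/2 = (36 + 26)/2 = 31.0
ET0 = 0.0023 * 8.0 * (31.0 + 17.8) * sqrt(36 - 26)
ET0 = 0.0023 * 8.0 * 48.8 * 3.162278

2.8395 mm/day


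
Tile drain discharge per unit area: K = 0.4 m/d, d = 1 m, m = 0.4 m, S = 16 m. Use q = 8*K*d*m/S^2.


q = 8*K*d*m/S^2
q = 8*0.4*1*0.4/16^2
q = 1.2800 / 256

0.0050 m/d


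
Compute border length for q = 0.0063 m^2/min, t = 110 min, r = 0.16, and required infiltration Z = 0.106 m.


L = q*t/((1+r)*Z)
L = 0.0063*110/((1+0.16)*0.106)
L = 0.693/0.12296

5.6360 m


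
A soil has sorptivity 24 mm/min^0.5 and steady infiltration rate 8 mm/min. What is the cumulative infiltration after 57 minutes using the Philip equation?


F = S*sqrt(t) + A*t
F = 24*sqrt(57) + 8*57
F = 24*7.549834 + 456

637.1960 mm


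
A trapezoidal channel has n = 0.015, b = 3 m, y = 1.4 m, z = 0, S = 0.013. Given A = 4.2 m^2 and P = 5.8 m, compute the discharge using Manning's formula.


R = A/P = 4.2/5.8 = 0.724138
Q = (1/0.015) * 4.2 * 0.724138^(2/3) * 0.013^0.5

25.7441 m^3/s


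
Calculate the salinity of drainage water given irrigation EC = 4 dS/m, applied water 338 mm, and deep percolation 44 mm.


EC_dw = EC_iw * D_iw / D_dw
EC_dw = 4 * 338 / 44
EC_dw = 1352 / 44

30.7273 dS/m


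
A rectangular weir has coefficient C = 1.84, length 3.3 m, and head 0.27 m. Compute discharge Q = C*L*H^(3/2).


Q = C * L * H^(3/2) = 1.84 * 3.3 * 0.27^1.5 = 1.84 * 3.3 * 0.140296

0.8519 m^3/s


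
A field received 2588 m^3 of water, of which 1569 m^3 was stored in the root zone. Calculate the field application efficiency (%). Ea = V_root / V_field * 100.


Ea = V_root / V_field * 100 = 1569 / 2588 * 100 = 60.6260%

60.6260 %


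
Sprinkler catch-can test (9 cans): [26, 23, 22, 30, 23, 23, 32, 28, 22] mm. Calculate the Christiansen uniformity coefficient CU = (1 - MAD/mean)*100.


mean = 25.444444 mm
MAD = 3.160494 mm
CU = (1 - 3.160494/25.444444)*100

87.5788 %


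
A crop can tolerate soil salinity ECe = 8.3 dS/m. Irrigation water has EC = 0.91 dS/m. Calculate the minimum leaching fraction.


LR = ECiw / (5*ECe - ECiw)
LR = 0.91 / (5*8.3 - 0.91)
LR = 0.91 / 40.5900

0.0224


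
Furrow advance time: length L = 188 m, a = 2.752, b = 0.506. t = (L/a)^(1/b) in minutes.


t = (L/a)^(1/b)
t = (188/2.752)^(1/0.506)
t = 68.313953^(1/0.506)

4221.9461 min


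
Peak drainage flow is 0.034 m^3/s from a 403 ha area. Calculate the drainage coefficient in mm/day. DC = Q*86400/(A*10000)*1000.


DC = Q * 86400 / (A * 10000) * 1000
DC = 0.034 * 86400 / (403 * 10000) * 1000
DC = 2937600.0000 / 4030000

0.7289 mm/day


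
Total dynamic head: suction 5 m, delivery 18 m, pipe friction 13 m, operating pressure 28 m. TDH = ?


TDH = Hs + Hd + hf + Hp = 5 + 18 + 13 + 28 = 64

64 m


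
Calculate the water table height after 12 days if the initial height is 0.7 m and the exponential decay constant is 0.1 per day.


m = m0 * exp(-k*t)
m = 0.7 * exp(-0.1 * 12)
m = 0.7 * exp(-1.2000)

0.2108 m


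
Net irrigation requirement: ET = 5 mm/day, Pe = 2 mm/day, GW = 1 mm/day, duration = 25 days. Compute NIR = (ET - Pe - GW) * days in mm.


Daily deficit = ET - Pe - GW = 5 - 2 - 1 = 2 mm/day
NIR = 2 * 25 = 50 mm

50.0000 mm


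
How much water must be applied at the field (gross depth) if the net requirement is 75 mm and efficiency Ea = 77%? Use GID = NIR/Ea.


Ea = 77% = 0.77
GID = NIR / Ea = 75 / 0.77 = 97.4026 mm

97.4026 mm


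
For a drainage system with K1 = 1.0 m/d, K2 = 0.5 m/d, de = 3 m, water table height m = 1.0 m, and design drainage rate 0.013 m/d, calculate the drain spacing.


S^2 = 8*K2*de*m/q + 4*K1*m^2/q
S^2 = 8*0.5*3*1.0/0.013 + 4*1.0*1.0^2/0.013
S = sqrt(1230.7692)

35.0823 m


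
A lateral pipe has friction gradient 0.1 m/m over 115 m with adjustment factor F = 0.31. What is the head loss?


hf = J * L * F = 0.1 * 115 * 0.31 = 3.5650 m

3.5650 m


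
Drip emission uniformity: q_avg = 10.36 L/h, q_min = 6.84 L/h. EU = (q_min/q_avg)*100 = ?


EU = (q_min/q_avg)*100 = (6.84/10.36)*100 = 66.0232%

66.0232 %


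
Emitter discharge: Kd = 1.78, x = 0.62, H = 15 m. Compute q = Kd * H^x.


q = Kd * H^x = 1.78 * 15^0.62 = 1.78 * 5.360146

9.5411 L/h


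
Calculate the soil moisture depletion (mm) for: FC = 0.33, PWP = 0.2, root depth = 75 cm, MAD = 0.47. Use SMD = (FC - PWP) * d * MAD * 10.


SMD = (FC - PWP) * d * MAD * 10
SMD = (0.33 - 0.2) * 75 * 0.47 * 10
SMD = 0.1300 * 75 * 0.47 * 10

45.8250 mm


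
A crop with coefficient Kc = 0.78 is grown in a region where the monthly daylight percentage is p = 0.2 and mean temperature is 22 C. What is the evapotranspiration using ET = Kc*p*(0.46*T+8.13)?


ET = Kc * p * (0.46*T + 8.13)
ET = 0.78 * 0.2 * (0.46*22 + 8.13)
ET = 0.78 * 0.2 * 18.2500

2.8470 mm/day


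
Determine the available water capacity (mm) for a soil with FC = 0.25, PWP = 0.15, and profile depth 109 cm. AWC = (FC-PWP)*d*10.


AWC = (FC - PWP) * d * 10
AWC = (0.25 - 0.15) * 109 * 10
AWC = 0.1000 * 109 * 10

109.0000 mm


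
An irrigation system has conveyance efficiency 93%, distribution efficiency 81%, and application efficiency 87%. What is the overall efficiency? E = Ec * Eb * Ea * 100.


Ec = 0.93, Eb = 0.81, Ea = 0.87
E = 0.93 * 0.81 * 0.87 * 100 = 65.5371%

65.5371 %


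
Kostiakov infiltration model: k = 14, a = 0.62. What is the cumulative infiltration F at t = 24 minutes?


F = k * t^a = 14 * 24^0.62
F = 14 * 7.173498

100.4290 mm


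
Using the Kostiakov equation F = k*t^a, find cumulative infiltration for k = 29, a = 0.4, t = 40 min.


F = k * t^a = 29 * 40^0.4
F = 29 * 4.373448

126.8300 mm


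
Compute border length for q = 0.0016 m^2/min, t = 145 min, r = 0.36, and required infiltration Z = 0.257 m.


L = q*t/((1+r)*Z)
L = 0.0016*145/((1+0.36)*0.257)
L = 0.232/0.34952

0.6638 m


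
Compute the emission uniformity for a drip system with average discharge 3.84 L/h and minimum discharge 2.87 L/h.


EU = (q_min/q_avg)*100 = (2.87/3.84)*100 = 74.7396%

74.7396 %


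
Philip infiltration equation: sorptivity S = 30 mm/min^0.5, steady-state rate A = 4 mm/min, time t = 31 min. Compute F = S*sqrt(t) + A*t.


F = S*sqrt(t) + A*t
F = 30*sqrt(31) + 4*31
F = 30*5.567764 + 124

291.0329 mm


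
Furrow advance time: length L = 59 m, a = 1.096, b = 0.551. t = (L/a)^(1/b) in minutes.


t = (L/a)^(1/b)
t = (59/1.096)^(1/0.551)
t = 53.832117^(1/0.551)

1385.5942 min


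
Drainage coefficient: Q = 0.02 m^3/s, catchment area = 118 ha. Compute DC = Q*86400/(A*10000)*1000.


DC = Q * 86400 / (A * 10000) * 1000
DC = 0.02 * 86400 / (118 * 10000) * 1000
DC = 1728000.0000 / 1180000

1.4644 mm/day


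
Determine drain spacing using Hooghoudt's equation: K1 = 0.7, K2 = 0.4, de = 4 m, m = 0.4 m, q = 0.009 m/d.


S^2 = 8*K2*de*m/q + 4*K1*m^2/q
S^2 = 8*0.4*4*0.4/0.009 + 4*0.7*0.4^2/0.009
S = sqrt(618.6667)

24.8730 m


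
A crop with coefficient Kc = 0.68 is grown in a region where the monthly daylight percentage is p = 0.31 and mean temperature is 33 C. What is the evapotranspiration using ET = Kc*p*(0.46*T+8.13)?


ET = Kc * p * (0.46*T + 8.13)
ET = 0.68 * 0.31 * (0.46*33 + 8.13)
ET = 0.68 * 0.31 * 23.3100

4.9137 mm/day


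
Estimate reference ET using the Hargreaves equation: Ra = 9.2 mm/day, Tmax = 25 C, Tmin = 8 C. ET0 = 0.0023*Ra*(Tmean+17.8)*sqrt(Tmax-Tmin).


Tmean = (Tmax + Tmin)/2 = (25 + 8)/2 = 16.5
ET0 = 0.0023 * 9.2 * (16.5 + 17.8) * sqrt(25 - 8)
ET0 = 0.0023 * 9.2 * 34.3 * 4.123106

2.9925 mm/day


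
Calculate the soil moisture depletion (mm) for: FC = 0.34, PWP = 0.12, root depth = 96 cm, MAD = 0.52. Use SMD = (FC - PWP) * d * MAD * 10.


SMD = (FC - PWP) * d * MAD * 10
SMD = (0.34 - 0.12) * 96 * 0.52 * 10
SMD = 0.2200 * 96 * 0.52 * 10

109.8240 mm


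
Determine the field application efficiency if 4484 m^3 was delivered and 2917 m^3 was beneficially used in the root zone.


Ea = V_root / V_field * 100 = 2917 / 4484 * 100 = 65.0535%

65.0535 %


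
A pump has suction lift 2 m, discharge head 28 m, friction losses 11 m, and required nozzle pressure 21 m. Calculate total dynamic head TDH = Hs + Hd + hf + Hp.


TDH = Hs + Hd + hf + Hp = 2 + 28 + 11 + 21 = 62

62 m


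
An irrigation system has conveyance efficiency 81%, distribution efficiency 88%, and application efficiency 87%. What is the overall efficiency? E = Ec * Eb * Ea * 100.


Ec = 0.81, Eb = 0.88, Ea = 0.87
E = 0.81 * 0.88 * 0.87 * 100 = 62.0136%

62.0136 %


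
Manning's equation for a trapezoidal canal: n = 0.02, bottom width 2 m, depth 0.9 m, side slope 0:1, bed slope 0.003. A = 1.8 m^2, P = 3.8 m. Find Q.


R = A/P = 1.8/3.8 = 0.473684
Q = (1/0.02) * 1.8 * 0.473684^(2/3) * 0.003^0.5

2.9955 m^3/s


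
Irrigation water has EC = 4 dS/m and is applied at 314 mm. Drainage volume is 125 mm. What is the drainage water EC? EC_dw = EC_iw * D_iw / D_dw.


EC_dw = EC_iw * D_iw / D_dw
EC_dw = 4 * 314 / 125
EC_dw = 1256 / 125

10.0480 dS/m


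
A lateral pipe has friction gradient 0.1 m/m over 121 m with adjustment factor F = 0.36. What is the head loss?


hf = J * L * F = 0.1 * 121 * 0.36 = 4.3560 m

4.3560 m


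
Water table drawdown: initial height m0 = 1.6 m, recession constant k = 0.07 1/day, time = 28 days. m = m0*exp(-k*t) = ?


m = m0 * exp(-k*t)
m = 1.6 * exp(-0.07 * 28)
m = 1.6 * exp(-1.9600)

0.2254 m


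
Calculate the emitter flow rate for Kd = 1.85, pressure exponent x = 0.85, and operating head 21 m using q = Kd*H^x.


q = Kd * H^x = 1.85 * 21^0.85 = 1.85 * 13.301065

24.6070 L/h


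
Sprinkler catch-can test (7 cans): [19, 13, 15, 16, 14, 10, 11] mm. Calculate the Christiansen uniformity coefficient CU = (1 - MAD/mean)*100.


mean = 14.000000 mm
MAD = 2.285714 mm
CU = (1 - 2.285714/14.000000)*100

83.6735 %


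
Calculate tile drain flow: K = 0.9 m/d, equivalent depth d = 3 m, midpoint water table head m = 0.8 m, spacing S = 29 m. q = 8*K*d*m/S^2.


q = 8*K*d*m/S^2
q = 8*0.9*3*0.8/29^2
q = 17.2800 / 841

0.0205 m/d


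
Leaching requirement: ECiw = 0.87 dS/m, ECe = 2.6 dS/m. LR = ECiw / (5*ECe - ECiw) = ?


LR = ECiw / (5*ECe - ECiw)
LR = 0.87 / (5*2.6 - 0.87)
LR = 0.87 / 12.1300

0.0717


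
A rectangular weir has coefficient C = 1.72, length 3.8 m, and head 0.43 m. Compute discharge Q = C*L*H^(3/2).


Q = C * L * H^(3/2) = 1.72 * 3.8 * 0.43^1.5 = 1.72 * 3.8 * 0.281970

1.8430 m^3/s


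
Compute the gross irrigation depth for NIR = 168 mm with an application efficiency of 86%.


Ea = 86% = 0.86
GID = NIR / Ea = 168 / 0.86 = 195.3488 mm

195.3488 mm


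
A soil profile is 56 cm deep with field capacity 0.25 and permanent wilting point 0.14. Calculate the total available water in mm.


AWC = (FC - PWP) * d * 10
AWC = (0.25 - 0.14) * 56 * 10
AWC = 0.1100 * 56 * 10

61.6000 mm


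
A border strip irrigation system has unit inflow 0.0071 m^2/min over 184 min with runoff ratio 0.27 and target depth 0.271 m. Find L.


L = q*t/((1+r)*Z)
L = 0.0071*184/((1+0.27)*0.271)
L = 1.3064/0.34417

3.7958 m


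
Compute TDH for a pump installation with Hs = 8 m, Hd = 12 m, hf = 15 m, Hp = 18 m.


TDH = Hs + Hd + hf + Hp = 8 + 12 + 15 + 18 = 53

53 m


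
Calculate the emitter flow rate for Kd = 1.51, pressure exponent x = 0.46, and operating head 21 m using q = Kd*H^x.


q = Kd * H^x = 1.51 * 21^0.46 = 1.51 * 4.057148

6.1263 L/h


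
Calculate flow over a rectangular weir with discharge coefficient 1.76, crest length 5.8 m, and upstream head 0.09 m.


Q = C * L * H^(3/2) = 1.76 * 5.8 * 0.09^1.5 = 1.76 * 5.8 * 0.027000

0.2756 m^3/s


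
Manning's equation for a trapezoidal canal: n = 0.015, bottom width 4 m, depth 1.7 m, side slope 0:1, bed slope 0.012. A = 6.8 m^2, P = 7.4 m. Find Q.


R = A/P = 6.8/7.4 = 0.918919
Q = (1/0.015) * 6.8 * 0.918919^(2/3) * 0.012^0.5

46.9382 m^3/s


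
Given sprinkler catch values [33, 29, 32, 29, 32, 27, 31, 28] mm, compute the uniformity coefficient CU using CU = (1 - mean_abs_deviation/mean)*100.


mean = 30.125000 mm
MAD = 1.875000 mm
CU = (1 - 1.875000/30.125000)*100

93.7759 %


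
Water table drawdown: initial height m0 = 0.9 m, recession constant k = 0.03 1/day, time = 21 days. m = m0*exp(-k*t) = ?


m = m0 * exp(-k*t)
m = 0.9 * exp(-0.03 * 21)
m = 0.9 * exp(-0.6300)

0.4793 m


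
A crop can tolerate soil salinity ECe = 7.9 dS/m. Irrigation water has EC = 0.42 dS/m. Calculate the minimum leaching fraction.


LR = ECiw / (5*ECe - ECiw)
LR = 0.42 / (5*7.9 - 0.42)
LR = 0.42 / 39.0800

0.0107


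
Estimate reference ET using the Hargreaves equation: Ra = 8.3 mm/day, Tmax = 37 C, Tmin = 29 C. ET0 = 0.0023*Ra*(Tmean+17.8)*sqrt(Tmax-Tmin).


Tmean = (Tmax + Tmin)/2 = (37 + 29)/2 = 33.0
ET0 = 0.0023 * 8.3 * (33.0 + 17.8) * sqrt(37 - 29)
ET0 = 0.0023 * 8.3 * 50.8 * 2.828427

2.7429 mm/day


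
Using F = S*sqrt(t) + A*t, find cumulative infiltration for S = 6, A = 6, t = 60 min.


F = S*sqrt(t) + A*t
F = 6*sqrt(60) + 6*60
F = 6*7.745967 + 360

406.4758 mm


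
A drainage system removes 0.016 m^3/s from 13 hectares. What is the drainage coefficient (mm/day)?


DC = Q * 86400 / (A * 10000) * 1000
DC = 0.016 * 86400 / (13 * 10000) * 1000
DC = 1382400.0000 / 130000

10.6338 mm/day


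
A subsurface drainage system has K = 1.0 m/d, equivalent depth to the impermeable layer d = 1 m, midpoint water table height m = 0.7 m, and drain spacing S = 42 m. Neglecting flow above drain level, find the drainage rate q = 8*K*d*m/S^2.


q = 8*K*d*m/S^2
q = 8*1.0*1*0.7/42^2
q = 5.6000 / 1764

0.0032 m/d


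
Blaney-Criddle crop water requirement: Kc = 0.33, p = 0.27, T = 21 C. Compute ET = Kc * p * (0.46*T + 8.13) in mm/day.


ET = Kc * p * (0.46*T + 8.13)
ET = 0.33 * 0.27 * (0.46*21 + 8.13)
ET = 0.33 * 0.27 * 17.7900

1.5851 mm/day


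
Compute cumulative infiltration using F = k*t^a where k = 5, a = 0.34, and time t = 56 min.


F = k * t^a = 5 * 56^0.34
F = 5 * 3.929922

19.6496 mm


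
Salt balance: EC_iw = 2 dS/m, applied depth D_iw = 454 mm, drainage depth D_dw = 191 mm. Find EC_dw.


EC_dw = EC_iw * D_iw / D_dw
EC_dw = 2 * 454 / 191
EC_dw = 908 / 191

4.7539 dS/m


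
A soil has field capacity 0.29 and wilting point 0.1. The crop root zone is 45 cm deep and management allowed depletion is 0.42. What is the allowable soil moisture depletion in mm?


SMD = (FC - PWP) * d * MAD * 10
SMD = (0.29 - 0.1) * 45 * 0.42 * 10
SMD = 0.1900 * 45 * 0.42 * 10

35.9100 mm


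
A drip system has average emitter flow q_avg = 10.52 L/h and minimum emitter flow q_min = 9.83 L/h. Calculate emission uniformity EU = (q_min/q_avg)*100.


EU = (q_min/q_avg)*100 = (9.83/10.52)*100 = 93.4411%

93.4411 %


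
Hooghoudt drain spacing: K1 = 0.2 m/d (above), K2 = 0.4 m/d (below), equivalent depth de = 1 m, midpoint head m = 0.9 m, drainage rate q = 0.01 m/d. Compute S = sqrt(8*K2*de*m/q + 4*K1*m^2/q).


S^2 = 8*K2*de*m/q + 4*K1*m^2/q
S^2 = 8*0.4*1*0.9/0.01 + 4*0.2*0.9^2/0.01
S = sqrt(352.8000)

18.7830 m


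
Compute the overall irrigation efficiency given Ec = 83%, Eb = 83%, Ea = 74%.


Ec = 0.83, Eb = 0.83, Ea = 0.74
E = 0.83 * 0.83 * 0.74 * 100 = 50.9786%

50.9786 %


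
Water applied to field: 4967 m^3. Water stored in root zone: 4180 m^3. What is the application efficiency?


Ea = V_root / V_field * 100 = 4180 / 4967 * 100 = 84.1554%

84.1554 %


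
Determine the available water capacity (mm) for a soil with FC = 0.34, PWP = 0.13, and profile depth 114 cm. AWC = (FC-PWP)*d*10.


AWC = (FC - PWP) * d * 10
AWC = (0.34 - 0.13) * 114 * 10
AWC = 0.2100 * 114 * 10

239.4000 mm


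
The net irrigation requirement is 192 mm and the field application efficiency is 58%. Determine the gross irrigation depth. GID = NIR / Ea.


Ea = 58% = 0.58
GID = NIR / Ea = 192 / 0.58 = 331.0345 mm

331.0345 mm


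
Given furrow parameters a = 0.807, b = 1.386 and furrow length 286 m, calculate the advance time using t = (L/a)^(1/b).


t = (L/a)^(1/b)
t = (286/0.807)^(1/1.386)
t = 354.399009^(1/1.386)

69.0972 min


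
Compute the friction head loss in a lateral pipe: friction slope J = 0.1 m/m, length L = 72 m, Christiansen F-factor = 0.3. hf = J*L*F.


hf = J * L * F = 0.1 * 72 * 0.3 = 2.1600 m

2.1600 m


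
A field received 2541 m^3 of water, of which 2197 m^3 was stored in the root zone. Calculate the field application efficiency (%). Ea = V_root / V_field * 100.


Ea = V_root / V_field * 100 = 2197 / 2541 * 100 = 86.4620%

86.4620 %


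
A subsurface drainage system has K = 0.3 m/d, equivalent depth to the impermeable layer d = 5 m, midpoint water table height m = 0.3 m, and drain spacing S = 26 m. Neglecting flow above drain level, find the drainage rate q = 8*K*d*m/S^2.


q = 8*K*d*m/S^2
q = 8*0.3*5*0.3/26^2
q = 3.6000 / 676

0.0053 m/d


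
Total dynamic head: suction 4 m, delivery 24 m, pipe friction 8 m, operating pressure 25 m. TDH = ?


TDH = Hs + Hd + hf + Hp = 4 + 24 + 8 + 25 = 61

61 m


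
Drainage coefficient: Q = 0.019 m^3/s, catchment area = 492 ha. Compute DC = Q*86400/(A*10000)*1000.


DC = Q * 86400 / (A * 10000) * 1000
DC = 0.019 * 86400 / (492 * 10000) * 1000
DC = 1641600.0000 / 4920000

0.3337 mm/day


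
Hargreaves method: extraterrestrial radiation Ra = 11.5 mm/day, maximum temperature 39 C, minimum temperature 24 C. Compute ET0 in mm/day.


Tmean = (Tmax + Tmin)/2 = (39 + 24)/2 = 31.5
ET0 = 0.0023 * 11.5 * (31.5 + 17.8) * sqrt(39 - 24)
ET0 = 0.0023 * 11.5 * 49.3 * 3.872983

5.0503 mm/day


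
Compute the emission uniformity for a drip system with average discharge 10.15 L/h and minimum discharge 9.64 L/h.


EU = (q_min/q_avg)*100 = (9.64/10.15)*100 = 94.9754%

94.9754 %


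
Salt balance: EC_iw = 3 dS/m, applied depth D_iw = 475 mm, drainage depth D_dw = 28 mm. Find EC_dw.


EC_dw = EC_iw * D_iw / D_dw
EC_dw = 3 * 475 / 28
EC_dw = 1425 / 28

50.8929 dS/m


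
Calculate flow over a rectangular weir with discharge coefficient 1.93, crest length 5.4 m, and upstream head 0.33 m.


Q = C * L * H^(3/2) = 1.93 * 5.4 * 0.33^1.5 = 1.93 * 5.4 * 0.189571

1.9757 m^3/s


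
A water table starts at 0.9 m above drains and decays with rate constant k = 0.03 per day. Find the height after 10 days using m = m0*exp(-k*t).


m = m0 * exp(-k*t)
m = 0.9 * exp(-0.03 * 10)
m = 0.9 * exp(-0.3000)

0.6667 m
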